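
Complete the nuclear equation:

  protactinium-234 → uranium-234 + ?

Conserve mass number: 234 = 234 + A, so A = 0.
Conserve atomic number: 91 = 92 + Z, so Z = -1.
A = 0 and Z = -1 is e⁻ — a beta-minus particle.

beta-minus particle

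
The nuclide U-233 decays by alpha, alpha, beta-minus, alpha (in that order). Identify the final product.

Fr-221

Start: (A, Z) = (233, 92).
After α: (229, 90).
After α: (225, 88).
After β⁻: (225, 89).
After α: (221, 87).
Z = 87 is francium.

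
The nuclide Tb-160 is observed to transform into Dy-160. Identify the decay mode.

ΔA = 160 − 160 = 0; ΔZ = 66 − 65 = +1.
A is unchanged and Z rises by 1 — a neutron has become a proton (β⁻ decay).

beta-minus decay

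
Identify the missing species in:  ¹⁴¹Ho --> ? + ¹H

Dy-140

Conserve mass number: 141 = A + 1, so A = 140.
Conserve atomic number: 67 = Z + 1, so Z = 66.
Z = 66 is dysprosium, so the species is ¹⁴⁰Dy.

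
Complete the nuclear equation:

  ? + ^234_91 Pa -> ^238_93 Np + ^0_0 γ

Conserve mass number: A + 234 = 238 + 0, so A = 4.
Conserve atomic number: Z + 91 = 93 + 0, so Z = 2.
A = 4 and Z = 2 is ^4_2 He — an alpha particle.

alpha particle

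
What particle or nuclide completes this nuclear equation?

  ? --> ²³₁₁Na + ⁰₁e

Mg-23

Conserve mass number: A = 23 + 0, so A = 23.
Conserve atomic number: Z = 11 + 1, so Z = 12.
Z = 12 is magnesium, so the species is ²³₁₂Mg.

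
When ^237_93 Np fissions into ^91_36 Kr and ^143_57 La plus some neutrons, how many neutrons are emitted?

Conserve mass number: 237 = 91 + 143 + k, so k = 237 − 234 = 3.
Check atomic number: 93 = 36 + 57 + 0 = 93. ✓

3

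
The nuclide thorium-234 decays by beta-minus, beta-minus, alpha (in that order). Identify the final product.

Start: (A, Z) = (234, 90).
After β⁻: (234, 91).
After β⁻: (234, 92).
After α: (230, 90).
Z = 90 is thorium.

Th-230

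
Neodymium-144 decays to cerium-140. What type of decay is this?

ΔA = 140 − 144 = -4; ΔZ = 58 − 60 = -2.
A drops by 4 and Z drops by 2 — the signature of alpha emission.

alpha decay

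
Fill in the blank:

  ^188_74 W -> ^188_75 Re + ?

Conserve mass number: 188 = 188 + A, so A = 0.
Conserve atomic number: 74 = 75 + Z, so Z = -1.
A = 0 and Z = -1 is ^0_-1 e — a beta-minus particle.

beta-minus particle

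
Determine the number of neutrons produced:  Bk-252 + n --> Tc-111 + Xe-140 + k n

Conserve mass number: 253 = 111 + 140 + k, so k = 253 − 251 = 2.
Check atomic number: 97 = 43 + 54 + 0 = 97. ✓

2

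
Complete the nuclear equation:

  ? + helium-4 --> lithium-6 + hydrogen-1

He-3

Conserve mass number: A + 4 = 6 + 1, so A = 3.
Conserve atomic number: Z + 2 = 3 + 1, so Z = 2.
Z = 2 is helium, so the species is helium-3.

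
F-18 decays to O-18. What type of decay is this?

beta-plus decay or electron capture

ΔA = 18 − 18 = 0; ΔZ = 8 − 9 = -1.
A is unchanged and Z drops by 1 — a proton has become a neutron (β⁺ emission or electron capture).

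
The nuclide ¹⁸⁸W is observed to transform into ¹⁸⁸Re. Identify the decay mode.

ΔA = 188 − 188 = 0; ΔZ = 75 − 74 = +1.
A is unchanged and Z rises by 1 — a neutron has become a proton (β⁻ decay).

beta-minus decay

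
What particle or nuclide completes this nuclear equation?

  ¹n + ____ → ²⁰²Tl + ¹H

Pb-202

Conserve mass number: 1 + A = 202 + 1, so A = 202.
Conserve atomic number: 0 + Z = 81 + 1, so Z = 82.
Z = 82 is lead, so the species is ²⁰²Pb.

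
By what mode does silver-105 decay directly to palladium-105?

beta-plus decay or electron capture

ΔA = 105 − 105 = 0; ΔZ = 46 − 47 = -1.
A is unchanged and Z drops by 1 — a proton has become a neutron (β⁺ emission or electron capture).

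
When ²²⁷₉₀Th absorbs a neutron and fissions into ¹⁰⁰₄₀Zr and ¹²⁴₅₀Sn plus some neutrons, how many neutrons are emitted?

4

Conserve mass number: 228 = 100 + 124 + k, so k = 228 − 224 = 4.
Check atomic number: 90 = 40 + 50 + 0 = 90. ✓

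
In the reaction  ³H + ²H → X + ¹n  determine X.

Conserve mass number: 3 + 2 = A + 1, so A = 4.
Conserve atomic number: 1 + 1 = Z + 0, so Z = 2.
A = 4 and Z = 2 is ⁴He — an alpha particle.

He-4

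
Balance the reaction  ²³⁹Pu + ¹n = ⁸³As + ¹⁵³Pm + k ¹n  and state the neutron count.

4

Conserve mass number: 240 = 83 + 153 + k, so k = 240 − 236 = 4.
Check atomic number: 94 = 33 + 61 + 0 = 94. ✓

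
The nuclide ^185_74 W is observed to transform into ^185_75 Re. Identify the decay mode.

ΔA = 185 − 185 = 0; ΔZ = 75 − 74 = +1.
A is unchanged and Z rises by 1 — a neutron has become a proton (β⁻ decay).

beta-minus decay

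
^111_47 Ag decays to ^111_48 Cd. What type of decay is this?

ΔA = 111 − 111 = 0; ΔZ = 48 − 47 = +1.
A is unchanged and Z rises by 1 — a neutron has become a proton (β⁻ decay).

beta-minus decay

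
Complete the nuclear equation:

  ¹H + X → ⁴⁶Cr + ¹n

V-46

Conserve mass number: 1 + A = 46 + 1, so A = 46.
Conserve atomic number: 1 + Z = 24 + 0, so Z = 23.
Z = 23 is vanadium, so the species is ⁴⁶V.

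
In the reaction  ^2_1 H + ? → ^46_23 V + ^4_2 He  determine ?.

Cr-48

Conserve mass number: 2 + A = 46 + 4, so A = 48.
Conserve atomic number: 1 + Z = 23 + 2, so Z = 24.
Z = 24 is chromium, so the species is ^48_24 Cr.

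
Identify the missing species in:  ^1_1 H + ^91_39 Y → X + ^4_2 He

Sr-88

Conserve mass number: 1 + 91 = A + 4, so A = 88.
Conserve atomic number: 1 + 39 = Z + 2, so Z = 38.
Z = 38 is strontium, so the species is ^88_38 Sr.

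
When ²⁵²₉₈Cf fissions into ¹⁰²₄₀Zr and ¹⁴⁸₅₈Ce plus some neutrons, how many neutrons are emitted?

2

Conserve mass number: 252 = 102 + 148 + k, so k = 252 − 250 = 2.
Check atomic number: 98 = 40 + 58 + 0 = 98. ✓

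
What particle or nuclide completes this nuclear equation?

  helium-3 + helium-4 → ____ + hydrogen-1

Li-6

Conserve mass number: 3 + 4 = A + 1, so A = 6.
Conserve atomic number: 2 + 2 = Z + 1, so Z = 3.
Z = 3 is lithium, so the species is lithium-6.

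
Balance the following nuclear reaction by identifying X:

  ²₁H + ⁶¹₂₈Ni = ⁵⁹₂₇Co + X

alpha particle

Conserve mass number: 2 + 61 = 59 + A, so A = 4.
Conserve atomic number: 1 + 28 = 27 + Z, so Z = 2.
A = 4 and Z = 2 is ⁴₂He — an alpha particle.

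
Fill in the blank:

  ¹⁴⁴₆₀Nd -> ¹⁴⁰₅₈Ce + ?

Conserve mass number: 144 = 140 + A, so A = 4.
Conserve atomic number: 60 = 58 + Z, so Z = 2.
A = 4 and Z = 2 is ⁴₂He — an alpha particle.

alpha particle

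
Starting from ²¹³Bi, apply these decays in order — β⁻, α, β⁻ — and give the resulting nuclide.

Start: (A, Z) = (213, 83).
After β⁻: (213, 84).
After α: (209, 82).
After β⁻: (209, 83).
Z = 83 is bismuth.

Bi-209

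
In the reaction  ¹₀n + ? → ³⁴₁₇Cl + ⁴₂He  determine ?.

K-37

Conserve mass number: 1 + A = 34 + 4, so A = 37.
Conserve atomic number: 0 + Z = 17 + 2, so Z = 19.
Z = 19 is potassium, so the species is ³⁷₁₉K.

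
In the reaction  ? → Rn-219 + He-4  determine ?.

Conserve mass number: A = 219 + 4, so A = 223.
Conserve atomic number: Z = 86 + 2, so Z = 88.
Z = 88 is radium, so the species is Ra-223.

Ra-223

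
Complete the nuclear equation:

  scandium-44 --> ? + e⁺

Conserve mass number: 44 = A + 0, so A = 44.
Conserve atomic number: 21 = Z + 1, so Z = 20.
Z = 20 is calcium, so the species is calcium-44.

Ca-44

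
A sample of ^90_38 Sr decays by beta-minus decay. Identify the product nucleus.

Y-90

Beta-minus decay: mass number changes by +0, atomic number by +1.
A: 90 = 90; Z: 38 + 1 = 39.
Z = 39 is yttrium, so the daughter is ^90_39 Y.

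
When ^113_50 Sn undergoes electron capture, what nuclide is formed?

In-113

Electron capture: mass number changes by +0, atomic number by -1.
A: 113 = 113; Z: 50 − 1 = 49.
Z = 49 is indium, so the daughter is ^113_49 In.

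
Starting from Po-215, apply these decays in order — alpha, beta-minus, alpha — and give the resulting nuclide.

Start: (A, Z) = (215, 84).
After α: (211, 82).
After β⁻: (211, 83).
After α: (207, 81).
Z = 81 is thallium.

Tl-207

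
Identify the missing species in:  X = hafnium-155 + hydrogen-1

Conserve mass number: A = 155 + 1, so A = 156.
Conserve atomic number: Z = 72 + 1, so Z = 73.
Z = 73 is tantalum, so the species is tantalum-156.

Ta-156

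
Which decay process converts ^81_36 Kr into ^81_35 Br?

beta-plus decay or electron capture

ΔA = 81 − 81 = 0; ΔZ = 35 − 36 = -1.
A is unchanged and Z drops by 1 — a proton has become a neutron (β⁺ emission or electron capture).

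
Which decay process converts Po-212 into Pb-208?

alpha decay

ΔA = 208 − 212 = -4; ΔZ = 82 − 84 = -2.
A drops by 4 and Z drops by 2 — the signature of alpha emission.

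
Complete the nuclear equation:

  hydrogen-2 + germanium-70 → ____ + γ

Conserve mass number: 2 + 70 = A + 0, so A = 72.
Conserve atomic number: 1 + 32 = Z + 0, so Z = 33.
Z = 33 is arsenic, so the species is arsenic-72.

As-72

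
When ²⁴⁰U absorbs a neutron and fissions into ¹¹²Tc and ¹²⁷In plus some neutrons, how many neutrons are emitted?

2

Conserve mass number: 241 = 112 + 127 + k, so k = 241 − 239 = 2.
Check atomic number: 92 = 43 + 49 + 0 = 92. ✓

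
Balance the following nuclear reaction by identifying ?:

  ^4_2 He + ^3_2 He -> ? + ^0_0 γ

Be-7

Conserve mass number: 4 + 3 = A + 0, so A = 7.
Conserve atomic number: 2 + 2 = Z + 0, so Z = 4.
Z = 4 is beryllium, so the species is ^7_4 Be.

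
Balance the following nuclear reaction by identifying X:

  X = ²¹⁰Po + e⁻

Bi-210

Conserve mass number: A = 210 + 0, so A = 210.
Conserve atomic number: Z = 84 − 1, so Z = 83.
Z = 83 is bismuth, so the species is ²¹⁰Bi.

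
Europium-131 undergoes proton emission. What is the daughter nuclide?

Proton emission: mass number changes by -1, atomic number by -1.
A: 131 − 1 = 130; Z: 63 − 1 = 62.
Z = 62 is samarium, so the daughter is samarium-130.

Sm-130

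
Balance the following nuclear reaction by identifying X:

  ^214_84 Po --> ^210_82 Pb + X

Conserve mass number: 214 = 210 + A, so A = 4.
Conserve atomic number: 84 = 82 + Z, so Z = 2.
A = 4 and Z = 2 is ^4_2 He — an alpha particle.

alpha particle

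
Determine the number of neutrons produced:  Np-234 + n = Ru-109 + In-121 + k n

Conserve mass number: 235 = 109 + 121 + k, so k = 235 − 230 = 5.
Check atomic number: 93 = 44 + 49 + 0 = 93. ✓

5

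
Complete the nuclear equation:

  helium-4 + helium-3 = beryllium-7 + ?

gamma ray

Conserve mass number: 4 + 3 = 7 + A, so A = 0.
Conserve atomic number: 2 + 2 = 4 + Z, so Z = 0.
A = 0 and Z = 0 is γ — a gamma ray.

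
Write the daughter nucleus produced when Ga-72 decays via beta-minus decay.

Ge-72

Beta-minus decay: mass number changes by +0, atomic number by +1.
A: 72 = 72; Z: 31 + 1 = 32.
Z = 32 is germanium, so the daughter is Ge-72.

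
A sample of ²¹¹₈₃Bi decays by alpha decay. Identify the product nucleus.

Tl-207

Alpha decay: mass number changes by -4, atomic number by -2.
A: 211 − 4 = 207; Z: 83 − 2 = 81.
Z = 81 is thallium, so the daughter is ²⁰⁷₈₁Tl.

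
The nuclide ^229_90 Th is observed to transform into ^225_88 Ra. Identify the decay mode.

alpha decay

ΔA = 225 − 229 = -4; ΔZ = 88 − 90 = -2.
A drops by 4 and Z drops by 2 — the signature of alpha emission.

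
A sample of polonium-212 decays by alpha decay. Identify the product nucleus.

Alpha decay: mass number changes by -4, atomic number by -2.
A: 212 − 4 = 208; Z: 84 − 2 = 82.
Z = 82 is lead, so the daughter is lead-208.

Pb-208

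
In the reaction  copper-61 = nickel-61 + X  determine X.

positron

Conserve mass number: 61 = 61 + A, so A = 0.
Conserve atomic number: 29 = 28 + Z, so Z = 1.
A = 0 and Z = 1 is e⁺ — a positron.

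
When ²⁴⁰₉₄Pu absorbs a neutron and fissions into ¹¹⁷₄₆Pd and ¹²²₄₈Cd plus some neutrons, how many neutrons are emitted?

Conserve mass number: 241 = 117 + 122 + k, so k = 241 − 239 = 2.
Check atomic number: 94 = 46 + 48 + 0 = 94. ✓

2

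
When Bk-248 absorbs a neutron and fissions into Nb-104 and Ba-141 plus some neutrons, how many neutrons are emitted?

Conserve mass number: 249 = 104 + 141 + k, so k = 249 − 245 = 4.
Check atomic number: 97 = 41 + 56 + 0 = 97. ✓

4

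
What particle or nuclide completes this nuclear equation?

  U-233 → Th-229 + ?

alpha particle

Conserve mass number: 233 = 229 + A, so A = 4.
Conserve atomic number: 92 = 90 + Z, so Z = 2.
A = 4 and Z = 2 is He-4 — an alpha particle.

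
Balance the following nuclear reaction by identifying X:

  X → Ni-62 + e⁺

Cu-62

Conserve mass number: A = 62 + 0, so A = 62.
Conserve atomic number: Z = 28 + 1, so Z = 29.
Z = 29 is copper, so the species is Cu-62.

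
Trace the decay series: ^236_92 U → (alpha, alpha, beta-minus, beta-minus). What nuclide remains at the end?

Start: (A, Z) = (236, 92).
After α: (232, 90).
After α: (228, 88).
After β⁻: (228, 89).
After β⁻: (228, 90).
Z = 90 is thorium.

Th-228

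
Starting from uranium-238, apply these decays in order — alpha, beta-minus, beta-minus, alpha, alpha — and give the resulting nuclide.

Start: (A, Z) = (238, 92).
After α: (234, 90).
After β⁻: (234, 91).
After β⁻: (234, 92).
After α: (230, 90).
After α: (226, 88).
Z = 88 is radium.

Ra-226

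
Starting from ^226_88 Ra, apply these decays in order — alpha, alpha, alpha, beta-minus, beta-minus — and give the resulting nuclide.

Po-214

Start: (A, Z) = (226, 88).
After α: (222, 86).
After α: (218, 84).
After α: (214, 82).
After β⁻: (214, 83).
After β⁻: (214, 84).
Z = 84 is polonium.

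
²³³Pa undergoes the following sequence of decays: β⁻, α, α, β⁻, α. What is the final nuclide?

Start: (A, Z) = (233, 91).
After β⁻: (233, 92).
After α: (229, 90).
After α: (225, 88).
After β⁻: (225, 89).
After α: (221, 87).
Z = 87 is francium.

Fr-221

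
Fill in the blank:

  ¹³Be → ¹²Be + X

Conserve mass number: 13 = 12 + A, so A = 1.
Conserve atomic number: 4 = 4 + Z, so Z = 0.
A = 1 and Z = 0 is ¹n — a neutron.

neutron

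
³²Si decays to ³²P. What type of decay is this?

beta-minus decay

ΔA = 32 − 32 = 0; ΔZ = 15 − 14 = +1.
A is unchanged and Z rises by 1 — a neutron has become a proton (β⁻ decay).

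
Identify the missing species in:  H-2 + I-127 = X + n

Xe-128

Conserve mass number: 2 + 127 = A + 1, so A = 128.
Conserve atomic number: 1 + 53 = Z + 0, so Z = 54.
Z = 54 is xenon, so the species is Xe-128.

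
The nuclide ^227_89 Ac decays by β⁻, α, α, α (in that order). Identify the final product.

Start: (A, Z) = (227, 89).
After β⁻: (227, 90).
After α: (223, 88).
After α: (219, 86).
After α: (215, 84).
Z = 84 is polonium.

Po-215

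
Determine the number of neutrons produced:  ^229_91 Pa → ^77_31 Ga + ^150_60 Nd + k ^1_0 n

2

Conserve mass number: 229 = 77 + 150 + k, so k = 229 − 227 = 2.
Check atomic number: 91 = 31 + 60 + 0 = 91. ✓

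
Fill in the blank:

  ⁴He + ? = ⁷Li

Conserve mass number: 4 + A = 7, so A = 3.
Conserve atomic number: 2 + Z = 3, so Z = 1.
A = 3 and Z = 1 is ³H — a triton.

triton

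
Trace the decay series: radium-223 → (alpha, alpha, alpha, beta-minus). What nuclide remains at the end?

Start: (A, Z) = (223, 88).
After α: (219, 86).
After α: (215, 84).
After α: (211, 82).
After β⁻: (211, 83).
Z = 83 is bismuth.

Bi-211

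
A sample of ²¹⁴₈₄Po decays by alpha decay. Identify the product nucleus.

Pb-210

Alpha decay: mass number changes by -4, atomic number by -2.
A: 214 − 4 = 210; Z: 84 − 2 = 82.
Z = 82 is lead, so the daughter is ²¹⁰₈₂Pb.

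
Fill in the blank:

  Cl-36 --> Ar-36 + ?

Conserve mass number: 36 = 36 + A, so A = 0.
Conserve atomic number: 17 = 18 + Z, so Z = -1.
A = 0 and Z = -1 is e⁻ — a beta-minus particle.

beta-minus particle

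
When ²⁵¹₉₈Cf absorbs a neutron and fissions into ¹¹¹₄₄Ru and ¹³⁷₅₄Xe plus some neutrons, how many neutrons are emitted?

4

Conserve mass number: 252 = 111 + 137 + k, so k = 252 − 248 = 4.
Check atomic number: 98 = 44 + 54 + 0 = 98. ✓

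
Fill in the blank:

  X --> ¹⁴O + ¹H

Conserve mass number: A = 14 + 1, so A = 15.
Conserve atomic number: Z = 8 + 1, so Z = 9.
Z = 9 is fluorine, so the species is ¹⁵F.

F-15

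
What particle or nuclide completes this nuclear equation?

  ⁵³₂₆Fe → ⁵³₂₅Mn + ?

Conserve mass number: 53 = 53 + A, so A = 0.
Conserve atomic number: 26 = 25 + Z, so Z = 1.
A = 0 and Z = 1 is ⁰₁e — a positron.

positron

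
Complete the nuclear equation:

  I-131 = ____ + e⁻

Xe-131

Conserve mass number: 131 = A + 0, so A = 131.
Conserve atomic number: 53 = Z − 1, so Z = 54.
Z = 54 is xenon, so the species is Xe-131.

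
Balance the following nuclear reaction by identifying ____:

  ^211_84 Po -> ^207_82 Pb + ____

Conserve mass number: 211 = 207 + A, so A = 4.
Conserve atomic number: 84 = 82 + Z, so Z = 2.
A = 4 and Z = 2 is ^4_2 He — an alpha particle.

alpha particle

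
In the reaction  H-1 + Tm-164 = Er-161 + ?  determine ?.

Conserve mass number: 1 + 164 = 161 + A, so A = 4.
Conserve atomic number: 1 + 69 = 68 + Z, so Z = 2.
A = 4 and Z = 2 is He-4 — an alpha particle.

alpha particle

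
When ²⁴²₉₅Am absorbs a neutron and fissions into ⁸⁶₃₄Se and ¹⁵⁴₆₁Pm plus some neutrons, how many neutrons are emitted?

3

Conserve mass number: 243 = 86 + 154 + k, so k = 243 − 240 = 3.
Check atomic number: 95 = 34 + 61 + 0 = 95. ✓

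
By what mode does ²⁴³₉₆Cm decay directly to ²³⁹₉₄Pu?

ΔA = 239 − 243 = -4; ΔZ = 94 − 96 = -2.
A drops by 4 and Z drops by 2 — the signature of alpha emission.

alpha decay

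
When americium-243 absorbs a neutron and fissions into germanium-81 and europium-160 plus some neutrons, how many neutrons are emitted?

3

Conserve mass number: 244 = 81 + 160 + k, so k = 244 − 241 = 3.
Check atomic number: 95 = 32 + 63 + 0 = 95. ✓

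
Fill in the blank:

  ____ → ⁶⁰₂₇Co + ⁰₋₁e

Conserve mass number: A = 60 + 0, so A = 60.
Conserve atomic number: Z = 27 − 1, so Z = 26.
Z = 26 is iron, so the species is ⁶⁰₂₆Fe.

Fe-60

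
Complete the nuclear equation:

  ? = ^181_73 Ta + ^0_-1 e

Conserve mass number: A = 181 + 0, so A = 181.
Conserve atomic number: Z = 73 − 1, so Z = 72.
Z = 72 is hafnium, so the species is ^181_72 Hf.

Hf-181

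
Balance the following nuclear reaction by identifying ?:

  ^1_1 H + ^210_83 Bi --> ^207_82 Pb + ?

alpha particle

Conserve mass number: 1 + 210 = 207 + A, so A = 4.
Conserve atomic number: 1 + 83 = 82 + Z, so Z = 2.
A = 4 and Z = 2 is ^4_2 He — an alpha particle.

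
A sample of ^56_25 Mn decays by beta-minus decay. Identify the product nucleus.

Fe-56

Beta-minus decay: mass number changes by +0, atomic number by +1.
A: 56 = 56; Z: 25 + 1 = 26.
Z = 26 is iron, so the daughter is ^56_26 Fe.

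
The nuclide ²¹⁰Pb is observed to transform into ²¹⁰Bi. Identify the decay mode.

ΔA = 210 − 210 = 0; ΔZ = 83 − 82 = +1.
A is unchanged and Z rises by 1 — a neutron has become a proton (β⁻ decay).

beta-minus decay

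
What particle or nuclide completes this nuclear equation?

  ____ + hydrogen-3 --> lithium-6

Conserve mass number: A + 3 = 6, so A = 3.
Conserve atomic number: Z + 1 = 3, so Z = 2.
Z = 2 is helium, so the species is helium-3.

He-3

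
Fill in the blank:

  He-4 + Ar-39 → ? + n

Conserve mass number: 4 + 39 = A + 1, so A = 42.
Conserve atomic number: 2 + 18 = Z + 0, so Z = 20.
Z = 20 is calcium, so the species is Ca-42.

Ca-42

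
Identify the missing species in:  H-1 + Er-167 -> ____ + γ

Conserve mass number: 1 + 167 = A + 0, so A = 168.
Conserve atomic number: 1 + 68 = Z + 0, so Z = 69.
Z = 69 is thulium, so the species is Tm-168.

Tm-168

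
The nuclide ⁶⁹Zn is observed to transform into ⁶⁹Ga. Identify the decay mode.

beta-minus decay

ΔA = 69 − 69 = 0; ΔZ = 31 − 30 = +1.
A is unchanged and Z rises by 1 — a neutron has become a proton (β⁻ decay).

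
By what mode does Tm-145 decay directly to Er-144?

ΔA = 144 − 145 = -1; ΔZ = 68 − 69 = -1.
A drops by 1 and Z drops by 1 — a proton was emitted.

proton emission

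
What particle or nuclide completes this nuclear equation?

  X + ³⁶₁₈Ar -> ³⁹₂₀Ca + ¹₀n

alpha particle

Conserve mass number: A + 36 = 39 + 1, so A = 4.
Conserve atomic number: Z + 18 = 20 + 0, so Z = 2.
A = 4 and Z = 2 is ⁴₂He — an alpha particle.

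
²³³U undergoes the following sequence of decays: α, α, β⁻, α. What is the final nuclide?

Start: (A, Z) = (233, 92).
After α: (229, 90).
After α: (225, 88).
After β⁻: (225, 89).
After α: (221, 87).
Z = 87 is francium.

Fr-221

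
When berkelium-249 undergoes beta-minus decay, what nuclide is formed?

Beta-minus decay: mass number changes by +0, atomic number by +1.
A: 249 = 249; Z: 97 + 1 = 98.
Z = 98 is californium, so the daughter is californium-249.

Cf-249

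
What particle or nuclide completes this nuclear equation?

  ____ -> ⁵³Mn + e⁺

Conserve mass number: A = 53 + 0, so A = 53.
Conserve atomic number: Z = 25 + 1, so Z = 26.
Z = 26 is iron, so the species is ⁵³Fe.

Fe-53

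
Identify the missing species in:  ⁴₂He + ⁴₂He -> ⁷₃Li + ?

Conserve mass number: 4 + 4 = 7 + A, so A = 1.
Conserve atomic number: 2 + 2 = 3 + Z, so Z = 1.
A = 1 and Z = 1 is ¹₁H — a proton.

proton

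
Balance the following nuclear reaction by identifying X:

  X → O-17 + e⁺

F-17

Conserve mass number: A = 17 + 0, so A = 17.
Conserve atomic number: Z = 8 + 1, so Z = 9.
Z = 9 is fluorine, so the species is F-17.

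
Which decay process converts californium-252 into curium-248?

alpha decay

ΔA = 248 − 252 = -4; ΔZ = 96 − 98 = -2.
A drops by 4 and Z drops by 2 — the signature of alpha emission.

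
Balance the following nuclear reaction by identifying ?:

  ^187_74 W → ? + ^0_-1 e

Conserve mass number: 187 = A + 0, so A = 187.
Conserve atomic number: 74 = Z − 1, so Z = 75.
Z = 75 is rhenium, so the species is ^187_75 Re.

Re-187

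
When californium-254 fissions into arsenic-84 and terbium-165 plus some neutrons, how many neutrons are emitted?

Conserve mass number: 254 = 84 + 165 + k, so k = 254 − 249 = 5.
Check atomic number: 98 = 33 + 65 + 0 = 98. ✓

5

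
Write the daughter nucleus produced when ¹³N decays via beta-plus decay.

Beta-plus decay: mass number changes by +0, atomic number by -1.
A: 13 = 13; Z: 7 − 1 = 6.
Z = 6 is carbon, so the daughter is ¹³C.

C-13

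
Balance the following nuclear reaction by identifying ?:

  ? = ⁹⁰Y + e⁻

Sr-90

Conserve mass number: A = 90 + 0, so A = 90.
Conserve atomic number: Z = 39 − 1, so Z = 38.
Z = 38 is strontium, so the species is ⁹⁰Sr.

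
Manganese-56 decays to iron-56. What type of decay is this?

beta-minus decay

ΔA = 56 − 56 = 0; ΔZ = 26 − 25 = +1.
A is unchanged and Z rises by 1 — a neutron has become a proton (β⁻ decay).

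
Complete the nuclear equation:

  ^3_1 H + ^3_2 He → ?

Li-6

Conserve mass number: 3 + 3 = A, so A = 6.
Conserve atomic number: 1 + 2 = Z, so Z = 3.
Z = 3 is lithium, so the species is ^6_3 Li.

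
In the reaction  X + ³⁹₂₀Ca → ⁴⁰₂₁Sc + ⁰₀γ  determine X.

proton

Conserve mass number: A + 39 = 40 + 0, so A = 1.
Conserve atomic number: Z + 20 = 21 + 0, so Z = 1.
A = 1 and Z = 1 is ¹₁H — a proton.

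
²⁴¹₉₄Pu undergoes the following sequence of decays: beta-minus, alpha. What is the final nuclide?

Np-237

Start: (A, Z) = (241, 94).
After β⁻: (241, 95).
After α: (237, 93).
Z = 93 is neptunium.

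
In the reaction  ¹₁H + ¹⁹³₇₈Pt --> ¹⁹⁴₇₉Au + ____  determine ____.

Conserve mass number: 1 + 193 = 194 + A, so A = 0.
Conserve atomic number: 1 + 78 = 79 + Z, so Z = 0.
A = 0 and Z = 0 is ⁰₀γ — a gamma ray.

gamma ray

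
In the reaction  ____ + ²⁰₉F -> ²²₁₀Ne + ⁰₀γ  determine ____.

deuteron

Conserve mass number: A + 20 = 22 + 0, so A = 2.
Conserve atomic number: Z + 9 = 10 + 0, so Z = 1.
A = 2 and Z = 1 is ²₁H — a deuteron.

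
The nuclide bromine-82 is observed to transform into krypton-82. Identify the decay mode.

ΔA = 82 − 82 = 0; ΔZ = 36 − 35 = +1.
A is unchanged and Z rises by 1 — a neutron has become a proton (β⁻ decay).

beta-minus decay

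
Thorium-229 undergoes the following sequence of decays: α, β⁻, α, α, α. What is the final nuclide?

Bi-213

Start: (A, Z) = (229, 90).
After α: (225, 88).
After β⁻: (225, 89).
After α: (221, 87).
After α: (217, 85).
After α: (213, 83).
Z = 83 is bismuth.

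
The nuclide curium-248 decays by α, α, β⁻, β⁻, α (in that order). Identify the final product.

Start: (A, Z) = (248, 96).
After α: (244, 94).
After α: (240, 92).
After β⁻: (240, 93).
After β⁻: (240, 94).
After α: (236, 92).
Z = 92 is uranium.

U-236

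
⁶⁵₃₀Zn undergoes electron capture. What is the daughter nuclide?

Electron capture: mass number changes by +0, atomic number by -1.
A: 65 = 65; Z: 30 − 1 = 29.
Z = 29 is copper, so the daughter is ⁶⁵₂₉Cu.

Cu-65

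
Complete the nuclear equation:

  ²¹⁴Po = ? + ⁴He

Pb-210

Conserve mass number: 214 = A + 4, so A = 210.
Conserve atomic number: 84 = Z + 2, so Z = 82.
Z = 82 is lead, so the species is ²¹⁰Pb.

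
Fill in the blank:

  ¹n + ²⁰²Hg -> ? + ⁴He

Conserve mass number: 1 + 202 = A + 4, so A = 199.
Conserve atomic number: 0 + 80 = Z + 2, so Z = 78.
Z = 78 is platinum, so the species is ¹⁹⁹Pt.

Pt-199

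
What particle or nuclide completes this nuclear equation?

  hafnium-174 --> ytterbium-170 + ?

alpha particle

Conserve mass number: 174 = 170 + A, so A = 4.
Conserve atomic number: 72 = 70 + Z, so Z = 2.
A = 4 and Z = 2 is helium-4 — an alpha particle.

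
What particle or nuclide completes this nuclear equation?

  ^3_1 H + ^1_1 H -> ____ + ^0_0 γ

Conserve mass number: 3 + 1 = A + 0, so A = 4.
Conserve atomic number: 1 + 1 = Z + 0, so Z = 2.
A = 4 and Z = 2 is ^4_2 He — an alpha particle.

He-4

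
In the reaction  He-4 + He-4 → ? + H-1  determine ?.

Conserve mass number: 4 + 4 = A + 1, so A = 7.
Conserve atomic number: 2 + 2 = Z + 1, so Z = 3.
Z = 3 is lithium, so the species is Li-7.

Li-7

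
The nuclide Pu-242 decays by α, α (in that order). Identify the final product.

Start: (A, Z) = (242, 94).
After α: (238, 92).
After α: (234, 90).
Z = 90 is thorium.

Th-234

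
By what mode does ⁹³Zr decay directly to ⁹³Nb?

ΔA = 93 − 93 = 0; ΔZ = 41 − 40 = +1.
A is unchanged and Z rises by 1 — a neutron has become a proton (β⁻ decay).

beta-minus decay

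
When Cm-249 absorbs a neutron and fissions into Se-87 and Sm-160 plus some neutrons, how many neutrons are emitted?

Conserve mass number: 250 = 87 + 160 + k, so k = 250 − 247 = 3.
Check atomic number: 96 = 34 + 62 + 0 = 96. ✓

3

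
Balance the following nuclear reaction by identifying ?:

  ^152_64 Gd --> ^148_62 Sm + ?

Conserve mass number: 152 = 148 + A, so A = 4.
Conserve atomic number: 64 = 62 + Z, so Z = 2.
A = 4 and Z = 2 is ^4_2 He — an alpha particle.

alpha particle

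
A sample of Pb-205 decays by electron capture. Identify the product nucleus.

Electron capture: mass number changes by +0, atomic number by -1.
A: 205 = 205; Z: 82 − 1 = 81.
Z = 81 is thallium, so the daughter is Tl-205.

Tl-205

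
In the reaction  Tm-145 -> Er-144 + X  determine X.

proton

Conserve mass number: 145 = 144 + A, so A = 1.
Conserve atomic number: 69 = 68 + Z, so Z = 1.
A = 1 and Z = 1 is H-1 — a proton.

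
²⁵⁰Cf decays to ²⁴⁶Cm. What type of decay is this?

alpha decay

ΔA = 246 − 250 = -4; ΔZ = 96 − 98 = -2.
A drops by 4 and Z drops by 2 — the signature of alpha emission.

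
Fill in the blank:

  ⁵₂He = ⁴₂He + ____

Conserve mass number: 5 = 4 + A, so A = 1.
Conserve atomic number: 2 = 2 + Z, so Z = 0.
A = 1 and Z = 0 is ¹₀n — a neutron.

neutron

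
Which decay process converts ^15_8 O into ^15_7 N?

beta-plus decay or electron capture

ΔA = 15 − 15 = 0; ΔZ = 7 − 8 = -1.
A is unchanged and Z drops by 1 — a proton has become a neutron (β⁺ emission or electron capture).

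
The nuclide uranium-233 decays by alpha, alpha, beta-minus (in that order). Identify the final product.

Ac-225

Start: (A, Z) = (233, 92).
After α: (229, 90).
After α: (225, 88).
After β⁻: (225, 89).
Z = 89 is actinium.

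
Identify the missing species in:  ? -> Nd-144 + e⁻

Pr-144

Conserve mass number: A = 144 + 0, so A = 144.
Conserve atomic number: Z = 60 − 1, so Z = 59.
Z = 59 is praseodymium, so the species is Pr-144.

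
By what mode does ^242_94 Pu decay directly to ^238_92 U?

alpha decay

ΔA = 238 − 242 = -4; ΔZ = 92 − 94 = -2.
A drops by 4 and Z drops by 2 — the signature of alpha emission.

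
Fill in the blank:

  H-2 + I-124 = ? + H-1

Conserve mass number: 2 + 124 = A + 1, so A = 125.
Conserve atomic number: 1 + 53 = Z + 1, so Z = 53.
Z = 53 is iodine, so the species is I-125.

I-125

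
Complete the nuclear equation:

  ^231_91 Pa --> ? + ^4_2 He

Ac-227

Conserve mass number: 231 = A + 4, so A = 227.
Conserve atomic number: 91 = Z + 2, so Z = 89.
Z = 89 is actinium, so the species is ^227_89 Ac.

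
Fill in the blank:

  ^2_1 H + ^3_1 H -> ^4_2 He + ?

Conserve mass number: 2 + 3 = 4 + A, so A = 1.
Conserve atomic number: 1 + 1 = 2 + Z, so Z = 0.
A = 1 and Z = 0 is ^1_0 n — a neutron.

neutron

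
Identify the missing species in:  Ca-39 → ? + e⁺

Conserve mass number: 39 = A + 0, so A = 39.
Conserve atomic number: 20 = Z + 1, so Z = 19.
Z = 19 is potassium, so the species is K-39.

K-39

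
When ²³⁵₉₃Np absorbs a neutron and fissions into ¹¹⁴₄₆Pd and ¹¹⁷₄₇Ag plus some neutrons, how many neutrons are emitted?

5

Conserve mass number: 236 = 114 + 117 + k, so k = 236 − 231 = 5.
Check atomic number: 93 = 46 + 47 + 0 = 93. ✓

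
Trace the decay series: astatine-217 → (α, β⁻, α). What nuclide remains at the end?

Start: (A, Z) = (217, 85).
After α: (213, 83).
After β⁻: (213, 84).
After α: (209, 82).
Z = 82 is lead.

Pb-209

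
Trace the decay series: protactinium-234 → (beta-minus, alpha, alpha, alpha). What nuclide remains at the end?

Start: (A, Z) = (234, 91).
After β⁻: (234, 92).
After α: (230, 90).
After α: (226, 88).
After α: (222, 86).
Z = 86 is radon.

Rn-222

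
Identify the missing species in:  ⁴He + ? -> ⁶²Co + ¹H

Conserve mass number: 4 + A = 62 + 1, so A = 59.
Conserve atomic number: 2 + Z = 27 + 1, so Z = 26.
Z = 26 is iron, so the species is ⁵⁹Fe.

Fe-59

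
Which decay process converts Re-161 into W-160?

ΔA = 160 − 161 = -1; ΔZ = 74 − 75 = -1.
A drops by 1 and Z drops by 1 — a proton was emitted.

proton emission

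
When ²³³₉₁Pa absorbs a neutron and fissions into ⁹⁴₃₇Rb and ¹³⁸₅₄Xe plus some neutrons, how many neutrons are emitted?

Conserve mass number: 234 = 94 + 138 + k, so k = 234 − 232 = 2.
Check atomic number: 91 = 37 + 54 + 0 = 91. ✓

2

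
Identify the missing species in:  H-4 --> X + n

H-3

Conserve mass number: 4 = A + 1, so A = 3.
Conserve atomic number: 1 = Z + 0, so Z = 1.
A = 3 and Z = 1 is H-3 — a triton.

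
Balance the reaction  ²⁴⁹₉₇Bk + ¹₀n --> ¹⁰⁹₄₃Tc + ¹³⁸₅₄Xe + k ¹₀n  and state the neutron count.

3

Conserve mass number: 250 = 109 + 138 + k, so k = 250 − 247 = 3.
Check atomic number: 97 = 43 + 54 + 0 = 97. ✓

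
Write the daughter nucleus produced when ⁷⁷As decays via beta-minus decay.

Beta-minus decay: mass number changes by +0, atomic number by +1.
A: 77 = 77; Z: 33 + 1 = 34.
Z = 34 is selenium, so the daughter is ⁷⁷Se.

Se-77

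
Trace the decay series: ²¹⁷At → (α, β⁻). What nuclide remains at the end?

Po-213

Start: (A, Z) = (217, 85).
After α: (213, 83).
After β⁻: (213, 84).
Z = 84 is polonium.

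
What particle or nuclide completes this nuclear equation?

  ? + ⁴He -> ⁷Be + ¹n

alpha particle

Conserve mass number: A + 4 = 7 + 1, so A = 4.
Conserve atomic number: Z + 2 = 4 + 0, so Z = 2.
A = 4 and Z = 2 is ⁴He — an alpha particle.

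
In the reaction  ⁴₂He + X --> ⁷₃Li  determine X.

triton

Conserve mass number: 4 + A = 7, so A = 3.
Conserve atomic number: 2 + Z = 3, so Z = 1.
A = 3 and Z = 1 is ³₁H — a triton.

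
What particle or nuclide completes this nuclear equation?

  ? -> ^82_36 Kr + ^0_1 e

Conserve mass number: A = 82 + 0, so A = 82.
Conserve atomic number: Z = 36 + 1, so Z = 37.
Z = 37 is rubidium, so the species is ^82_37 Rb.

Rb-82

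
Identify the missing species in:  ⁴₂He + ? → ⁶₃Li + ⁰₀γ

Conserve mass number: 4 + A = 6 + 0, so A = 2.
Conserve atomic number: 2 + Z = 3 + 0, so Z = 1.
A = 2 and Z = 1 is ²₁H — a deuteron.

deuteron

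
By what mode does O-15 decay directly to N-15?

ΔA = 15 − 15 = 0; ΔZ = 7 − 8 = -1.
A is unchanged and Z drops by 1 — a proton has become a neutron (β⁺ emission or electron capture).

beta-plus decay or electron capture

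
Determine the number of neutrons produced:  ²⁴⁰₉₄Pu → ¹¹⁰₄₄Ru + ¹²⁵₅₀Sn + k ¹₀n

Conserve mass number: 240 = 110 + 125 + k, so k = 240 − 235 = 5.
Check atomic number: 94 = 44 + 50 + 0 = 94. ✓

5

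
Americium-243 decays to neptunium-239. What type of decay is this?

ΔA = 239 − 243 = -4; ΔZ = 93 − 95 = -2.
A drops by 4 and Z drops by 2 — the signature of alpha emission.

alpha decay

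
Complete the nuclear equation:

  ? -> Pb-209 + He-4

Po-213

Conserve mass number: A = 209 + 4, so A = 213.
Conserve atomic number: Z = 82 + 2, so Z = 84.
Z = 84 is polonium, so the species is Po-213.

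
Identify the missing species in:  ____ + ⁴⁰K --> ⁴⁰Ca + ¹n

proton

Conserve mass number: A + 40 = 40 + 1, so A = 1.
Conserve atomic number: Z + 19 = 20 + 0, so Z = 1.
A = 1 and Z = 1 is ¹H — a proton.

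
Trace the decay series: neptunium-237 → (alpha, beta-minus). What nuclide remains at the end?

U-233

Start: (A, Z) = (237, 93).
After α: (233, 91).
After β⁻: (233, 92).
Z = 92 is uranium.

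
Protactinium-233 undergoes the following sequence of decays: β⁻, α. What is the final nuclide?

Start: (A, Z) = (233, 91).
After β⁻: (233, 92).
After α: (229, 90).
Z = 90 is thorium.

Th-229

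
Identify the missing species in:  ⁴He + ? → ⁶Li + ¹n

Conserve mass number: 4 + A = 6 + 1, so A = 3.
Conserve atomic number: 2 + Z = 3 + 0, so Z = 1.
A = 3 and Z = 1 is ³H — a triton.

triton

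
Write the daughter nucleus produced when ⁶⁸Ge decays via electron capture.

Electron capture: mass number changes by +0, atomic number by -1.
A: 68 = 68; Z: 32 − 1 = 31.
Z = 31 is gallium, so the daughter is ⁶⁸Ga.

Ga-68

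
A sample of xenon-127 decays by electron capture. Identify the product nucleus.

Electron capture: mass number changes by +0, atomic number by -1.
A: 127 = 127; Z: 54 − 1 = 53.
Z = 53 is iodine, so the daughter is iodine-127.

I-127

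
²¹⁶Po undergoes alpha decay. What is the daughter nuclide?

Pb-212

Alpha decay: mass number changes by -4, atomic number by -2.
A: 216 − 4 = 212; Z: 84 − 2 = 82.
Z = 82 is lead, so the daughter is ²¹²Pb.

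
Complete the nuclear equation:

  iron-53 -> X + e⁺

Mn-53

Conserve mass number: 53 = A + 0, so A = 53.
Conserve atomic number: 26 = Z + 1, so Z = 25.
Z = 25 is manganese, so the species is manganese-53.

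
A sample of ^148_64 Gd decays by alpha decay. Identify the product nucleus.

Alpha decay: mass number changes by -4, atomic number by -2.
A: 148 − 4 = 144; Z: 64 − 2 = 62.
Z = 62 is samarium, so the daughter is ^144_62 Sm.

Sm-144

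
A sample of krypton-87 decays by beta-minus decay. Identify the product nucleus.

Beta-minus decay: mass number changes by +0, atomic number by +1.
A: 87 = 87; Z: 36 + 1 = 37.
Z = 37 is rubidium, so the daughter is rubidium-87.

Rb-87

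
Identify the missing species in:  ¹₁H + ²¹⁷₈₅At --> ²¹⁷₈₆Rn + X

Conserve mass number: 1 + 217 = 217 + A, so A = 1.
Conserve atomic number: 1 + 85 = 86 + Z, so Z = 0.
A = 1 and Z = 0 is ¹₀n — a neutron.

neutron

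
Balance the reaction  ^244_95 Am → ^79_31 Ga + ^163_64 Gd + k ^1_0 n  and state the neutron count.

2

Conserve mass number: 244 = 79 + 163 + k, so k = 244 − 242 = 2.
Check atomic number: 95 = 31 + 64 + 0 = 95. ✓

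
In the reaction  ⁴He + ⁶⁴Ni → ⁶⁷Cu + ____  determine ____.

Conserve mass number: 4 + 64 = 67 + A, so A = 1.
Conserve atomic number: 2 + 28 = 29 + Z, so Z = 1.
A = 1 and Z = 1 is ¹H — a proton.

proton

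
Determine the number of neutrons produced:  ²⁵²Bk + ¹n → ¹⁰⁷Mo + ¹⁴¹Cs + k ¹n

5

Conserve mass number: 253 = 107 + 141 + k, so k = 253 − 248 = 5.
Check atomic number: 97 = 42 + 55 + 0 = 97. ✓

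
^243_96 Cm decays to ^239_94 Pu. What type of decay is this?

alpha decay

ΔA = 239 − 243 = -4; ΔZ = 94 − 96 = -2.
A drops by 4 and Z drops by 2 — the signature of alpha emission.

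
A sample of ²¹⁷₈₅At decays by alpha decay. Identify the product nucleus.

Alpha decay: mass number changes by -4, atomic number by -2.
A: 217 − 4 = 213; Z: 85 − 2 = 83.
Z = 83 is bismuth, so the daughter is ²¹³₈₃Bi.

Bi-213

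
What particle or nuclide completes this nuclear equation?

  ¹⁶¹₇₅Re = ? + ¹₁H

Conserve mass number: 161 = A + 1, so A = 160.
Conserve atomic number: 75 = Z + 1, so Z = 74.
Z = 74 is tungsten, so the species is ¹⁶⁰₇₄W.

W-160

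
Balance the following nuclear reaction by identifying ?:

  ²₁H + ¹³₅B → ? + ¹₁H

Conserve mass number: 2 + 13 = A + 1, so A = 14.
Conserve atomic number: 1 + 5 = Z + 1, so Z = 5.
Z = 5 is boron, so the species is ¹⁴₅B.

B-14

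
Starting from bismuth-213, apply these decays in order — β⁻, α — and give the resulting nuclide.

Start: (A, Z) = (213, 83).
After β⁻: (213, 84).
After α: (209, 82).
Z = 82 is lead.

Pb-209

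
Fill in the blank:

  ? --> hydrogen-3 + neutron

H-4

Conserve mass number: A = 3 + 1, so A = 4.
Conserve atomic number: Z = 1 + 0, so Z = 1.
Z = 1 is hydrogen, so the species is hydrogen-4.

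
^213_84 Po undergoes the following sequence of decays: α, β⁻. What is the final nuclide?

Start: (A, Z) = (213, 84).
After α: (209, 82).
After β⁻: (209, 83).
Z = 83 is bismuth.

Bi-209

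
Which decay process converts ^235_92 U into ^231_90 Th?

alpha decay

ΔA = 231 − 235 = -4; ΔZ = 90 − 92 = -2.
A drops by 4 and Z drops by 2 — the signature of alpha emission.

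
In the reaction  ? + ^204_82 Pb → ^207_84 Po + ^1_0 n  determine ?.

Conserve mass number: A + 204 = 207 + 1, so A = 4.
Conserve atomic number: Z + 82 = 84 + 0, so Z = 2.
A = 4 and Z = 2 is ^4_2 He — an alpha particle.

alpha particle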